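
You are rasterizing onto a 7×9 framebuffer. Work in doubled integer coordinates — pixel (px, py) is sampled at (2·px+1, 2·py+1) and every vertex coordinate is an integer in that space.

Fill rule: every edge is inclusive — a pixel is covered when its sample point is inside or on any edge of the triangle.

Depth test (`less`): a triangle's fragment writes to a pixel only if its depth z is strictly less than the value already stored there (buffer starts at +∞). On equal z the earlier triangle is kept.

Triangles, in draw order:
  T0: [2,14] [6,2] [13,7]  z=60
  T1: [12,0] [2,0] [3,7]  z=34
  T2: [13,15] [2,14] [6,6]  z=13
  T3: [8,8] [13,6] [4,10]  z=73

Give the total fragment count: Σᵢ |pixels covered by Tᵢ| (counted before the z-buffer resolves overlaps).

T0:
  2·area = 104
  edge (2, 14)→(6, 2): d=(4,-12) inclusive
  edge (6, 2)→(13, 7): d=(7,5) inclusive
  edge (13, 7)→(2, 14): d=(-11,7) inclusive
    (3,1)@(7, 3): e=[16,2,86] → X
    (4,1)@(9, 3): e=[40,-8,72] → .
    (2,2)@(5, 5): e=[0,26,78] → X  [on edge]
    (4,2)@(9, 5): e=[48,6,50] → X
    (5,2)@(11, 5): e=[72,-4,36] → .
    (2,3)@(5, 7): e=[8,40,56] → X
    (5,3)@(11, 7): e=[80,10,14] → X
    (6,3)@(13, 7): e=[104,0,0] → X  [on edge]
    (2,4)@(5, 9): e=[16,54,34] → X
    (5,4)@(11, 9): e=[88,24,-8] → .
    (6,4)@(13, 9): e=[112,14,-22] → .
    (1,5)@(3, 11): e=[0,78,26] → X  [on edge]
    (0,8)@(1, 17): e=[0,130,-26] → .  [on edge]
  covered (15 px):
    . . . . . . .
    . . . X . . .
    . . X X X . .
    . . X X X X X
    . . X X X . .
    . X X . . . .
    . X . . . . .
    . . . . . . .
    . . . . . . .
T1:
  2·area = 70  (B↔C swapped to make it positive)
  edge (12, 0)→(3, 7): d=(-9,7) inclusive
  edge (3, 7)→(2, 0): d=(-1,-7) inclusive
  edge (2, 0)→(12, 0): d=(10,0) inclusive
    (1,0)@(3, 1): e=[54,6,10] → X
    (2,0)@(5, 1): e=[40,20,10] → X
    (3,0)@(7, 1): e=[26,34,10] → X
    (4,0)@(9, 1): e=[12,48,10] → X
    (5,0)@(11, 1): e=[-2,62,10] → .
    (1,1)@(3, 3): e=[36,4,30] → X
    (4,1)@(9, 3): e=[-6,46,30] → .
    (1,2)@(3, 5): e=[18,2,50] → X
    (3,2)@(7, 5): e=[-10,30,50] → .
    (1,3)@(3, 7): e=[0,0,70] → X  [on edge]
    (2,3)@(5, 7): e=[-14,14,70] → .
    (1,4)@(3, 9): e=[-18,-2,90] → .
  covered (10 px):
    . X X X X . .
    . X X X . . .
    . X X . . . .
    . X . . . . .
    . . . . . . .
    . . . . . . .
    . . . . . . .
    . . . . . . .
    . . . . . . .
T2:
  2·area = 92
  edge (13, 15)→(2, 14): d=(-11,-1) inclusive
  edge (2, 14)→(6, 6): d=(4,-8) inclusive
  edge (6, 6)→(13, 15): d=(7,9) inclusive
    (2,4)@(5, 9): e=[58,4,30] → X
    (3,4)@(7, 9): e=[60,20,12] → X
    (4,4)@(9, 9): e=[62,36,-6] → .
    (2,5)@(5, 11): e=[36,12,44] → X
    (4,5)@(9, 11): e=[40,44,8] → X
    (5,5)@(11, 11): e=[42,60,-10] → .
    (1,6)@(3, 13): e=[12,4,76] → X
    (5,6)@(11, 13): e=[20,68,4] → X
    (6,6)@(13, 13): e=[22,84,-14] → .
    (1,7)@(3, 15): e=[-10,12,90] → .
    (2,7)@(5, 15): e=[-8,28,72] → .
    (3,7)@(7, 15): e=[-6,44,54] → .
    (6,7)@(13, 15): e=[0,92,0] → X  [on edge]
  covered (11 px):
    . . . . . . .
    . . . . . . .
    . . . . . . .
    . . . . . . .
    . . X X . . .
    . . X X X . .
    . X X X X X .
    . . . . . . X
    . . . . . . .
T3:
  2·area = 2
  edge (8, 8)→(13, 6): d=(5,-2) inclusive
  edge (13, 6)→(4, 10): d=(-9,4) inclusive
  edge (4, 10)→(8, 8): d=(4,-2) inclusive
  covered (0 px):
    . . . . . . .
    . . . . . . .
    . . . . . . .
    . . . . . . .
    . . . . . . .
    . . . . . . .
    . . . . . . .
    . . . . . . .
    . . . . . . .

Result: 36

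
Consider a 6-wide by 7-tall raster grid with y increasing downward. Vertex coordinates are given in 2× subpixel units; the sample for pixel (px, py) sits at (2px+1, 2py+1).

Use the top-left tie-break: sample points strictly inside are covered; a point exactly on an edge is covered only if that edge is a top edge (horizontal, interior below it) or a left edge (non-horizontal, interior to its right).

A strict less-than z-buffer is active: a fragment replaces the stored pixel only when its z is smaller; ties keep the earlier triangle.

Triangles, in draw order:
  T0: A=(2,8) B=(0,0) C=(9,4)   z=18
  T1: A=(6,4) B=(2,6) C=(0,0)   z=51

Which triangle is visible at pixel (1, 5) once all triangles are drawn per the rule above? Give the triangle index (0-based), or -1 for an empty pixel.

T0:
  2·area = 64
  edge (2, 8)→(0, 0): d=(-2,-8) top-left  bias=+0
  edge (0, 0)→(9, 4): d=(9,4) right/bottom  bias=-1
  edge (9, 4)→(2, 8): d=(-7,4) right/bottom  bias=-1
    (0,0)@(1, 1): e=[6,5,53] → █
    (1,0)@(3, 1): e=[22,-3,45] → ·
    (0,1)@(1, 3): e=[2,23,39] → █
    (1,1)@(3, 3): e=[18,15,31] → █
    (2,1)@(5, 3): e=[34,7,23] → █
    (3,1)@(7, 3): e=[50,-1,15] → ·
    (0,2)@(1, 5): e=[-2,41,25] → ·
    (1,2)@(3, 5): e=[14,33,17] → █
    (3,2)@(7, 5): e=[46,17,1] → █
    (4,2)@(9, 5): e=[62,9,-7] → ·
    (1,3)@(3, 7): e=[10,51,3] → █
    (2,3)@(5, 7): e=[26,43,-5] → ·
  covered (8 px):
    █ · · · · ·
    █ █ █ · · ·
    · █ █ █ · ·
    · █ · · · ·
    · · · · · ·
    · · · · · ·
    · · · · · ·
T1:
  2·area = 28
  edge (6, 4)→(2, 6): d=(-4,2) right/bottom  bias=-1
  edge (2, 6)→(0, 0): d=(-2,-6) top-left  bias=+0
  edge (0, 0)→(6, 4): d=(6,4) right/bottom  bias=-1
    (0,0)@(1, 1): e=[22,4,2] → █
    (1,0)@(3, 1): e=[18,16,-6] → ·
    (0,1)@(1, 3): e=[14,0,14] → █  [on edge]
    (1,1)@(3, 3): e=[10,12,6] → █
    (2,1)@(5, 3): e=[6,24,-2] → ·
    (0,2)@(1, 5): e=[6,-4,26] → ·
    (1,2)@(3, 5): e=[2,8,18] → █
    (2,2)@(5, 5): e=[-2,20,10] → ·
    (1,3)@(3, 7): e=[-6,4,30] → ·
    (1,4)@(3, 9): e=[-14,0,42] → ·  [on edge]
  covered (4 px):
    █ · · · · ·
    █ █ · · · ·
    · █ · · · ·
    · · · · · ·
    · · · · · ·
    · · · · · ·
    · · · · · ·

Z-buffer (winner per pixel, '.' = empty):
  0 . . . . .
  0 0 0 . . .
  . 0 0 0 . .
  . 0 . . . .
  . . . . . .
  . . . . . .
  . . . . . .

Result: -1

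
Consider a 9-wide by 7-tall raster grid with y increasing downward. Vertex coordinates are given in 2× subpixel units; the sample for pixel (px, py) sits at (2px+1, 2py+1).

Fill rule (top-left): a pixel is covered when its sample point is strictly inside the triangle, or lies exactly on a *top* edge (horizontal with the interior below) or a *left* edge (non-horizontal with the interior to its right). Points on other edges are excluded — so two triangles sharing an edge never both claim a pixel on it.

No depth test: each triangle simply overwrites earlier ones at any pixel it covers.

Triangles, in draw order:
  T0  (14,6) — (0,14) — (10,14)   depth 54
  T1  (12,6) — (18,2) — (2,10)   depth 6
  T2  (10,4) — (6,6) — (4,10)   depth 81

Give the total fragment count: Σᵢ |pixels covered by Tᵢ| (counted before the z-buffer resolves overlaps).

T0:
  2·area = 80  (B↔C swapped to make it positive)
  edge (14, 6)→(10, 14): d=(-4,8) right/bottom  bias=-1
  edge (10, 14)→(0, 14): d=(-10,0) right/bottom  bias=-1
  edge (0, 14)→(14, 6): d=(14,-8) top-left  bias=+0
    (6,3)@(13, 7): e=[4,70,6] → X
    (7,3)@(15, 7): e=[-12,70,22] → .
    (4,4)@(9, 9): e=[28,50,2] → X
    (5,4)@(11, 9): e=[12,50,18] → X
    (6,4)@(13, 9): e=[-4,50,34] → .
    (3,5)@(7, 11): e=[36,30,14] → X
    (6,5)@(13, 11): e=[-12,30,62] → .
    (1,6)@(3, 13): e=[60,10,10] → X
    (2,6)@(5, 13): e=[44,10,26] → X
    (5,6)@(11, 13): e=[-4,10,74] → .
  covered (10 px):
    . . . . . . . . .
    . . . . . . . . .
    . . . . . . . . .
    . . . . . . X . .
    . . . . X X . . .
    . . . X X X . . .
    . X X X X . . . .
T1:
  2·area = 16  (B↔C swapped to make it positive)
  edge (12, 6)→(2, 10): d=(-10,4) right/bottom  bias=-1
  edge (2, 10)→(18, 2): d=(16,-8) top-left  bias=+0
  edge (18, 2)→(12, 6): d=(-6,4) right/bottom  bias=-1
    (6,2)@(13, 5): e=[6,8,2] → X
    (7,2)@(15, 5): e=[-2,24,-6] → .
    (4,3)@(9, 7): e=[2,8,6] → X
    (5,3)@(11, 7): e=[-6,24,-2] → .
    (6,3)@(13, 7): e=[-14,40,-10] → .
    (4,4)@(9, 9): e=[-18,40,-6] → .
  covered (2 px):
    . . . . . . . . .
    . . . . . . . . .
    . . . . . . X . .
    . . . . X . . . .
    . . . . . . . . .
    . . . . . . . . .
    . . . . . . . . .
T2:
  2·area = 12  (B↔C swapped to make it positive)
  edge (10, 4)→(4, 10): d=(-6,6) right/bottom  bias=-1
  edge (4, 10)→(6, 6): d=(2,-4) top-left  bias=+0
  edge (6, 6)→(10, 4): d=(4,-2) top-left  bias=+0
    (6,0)@(13, 1): e=[0,18,-6] → .  [on edge]
    (5,1)@(11, 3): e=[0,14,-2] → .  [on edge]
    (4,2)@(9, 5): e=[0,10,2] → .  [on edge]
    (3,3)@(7, 7): e=[0,6,6] → .  [on edge]
    (2,4)@(5, 9): e=[0,2,10] → .  [on edge]
    (1,5)@(3, 11): e=[0,-2,14] → .  [on edge]
    (0,6)@(1, 13): e=[0,-6,18] → .  [on edge]
  covered (0 px):
    . . . . . . . . .
    . . . . . . . . .
    . . . . . . . . .
    . . . . . . . . .
    . . . . . . . . .
    . . . . . . . . .
    . . . . . . . . .

Final: 12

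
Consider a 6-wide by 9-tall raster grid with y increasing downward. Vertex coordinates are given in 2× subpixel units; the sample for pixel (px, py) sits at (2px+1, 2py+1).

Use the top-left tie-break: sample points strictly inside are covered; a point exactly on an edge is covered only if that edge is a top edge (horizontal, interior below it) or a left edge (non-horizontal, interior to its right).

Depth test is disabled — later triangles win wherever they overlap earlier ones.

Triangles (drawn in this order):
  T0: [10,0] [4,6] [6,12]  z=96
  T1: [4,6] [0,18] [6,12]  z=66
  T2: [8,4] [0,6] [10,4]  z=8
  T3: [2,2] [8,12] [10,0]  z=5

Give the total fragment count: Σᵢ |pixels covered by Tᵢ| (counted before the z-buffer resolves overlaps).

T0:
  2·area = 48  (B↔C swapped to make it positive)
  edge (10, 0)→(6, 12): d=(-4,12) right/bottom  bias=-1
  edge (6, 12)→(4, 6): d=(-2,-6) top-left  bias=+0
  edge (4, 6)→(10, 0): d=(6,-6) top-left  bias=+0
    (4,0)@(9, 1): e=[8,40,0] → █  [on edge]
    (5,0)@(11, 1): e=[-16,52,12] → ·
    (1,1)@(3, 3): e=[72,0,-24] → ·  [on edge]
    (3,1)@(7, 3): e=[24,24,0] → █  [on edge]
    (4,1)@(9, 3): e=[0,36,12] → ·  [on edge]
    (2,2)@(5, 5): e=[40,8,0] → █  [on edge]
    (4,2)@(9, 5): e=[-8,32,24] → ·
    (1,3)@(3, 7): e=[56,-8,0] → ·  [on edge]
    (2,3)@(5, 7): e=[32,4,12] → █
    (4,3)@(9, 7): e=[-16,28,36] → ·
    (0,4)@(1, 9): e=[72,-24,0] → ·  [on edge]
    (2,4)@(5, 9): e=[24,0,24] → █  [on edge]
    (3,4)@(7, 9): e=[0,12,36] → ·  [on edge]
    (2,7)@(5, 15): e=[0,-12,60] → ·  [on edge]
    (3,7)@(7, 15): e=[-24,0,72] → ·  [on edge]
  covered (7 px):
    · · · · █ ·
    · · · █ · ·
    · · █ █ · ·
    · · █ █ · ·
    · · █ · · ·
    · · · · · ·
    · · · · · ·
    · · · · · ·
    · · · · · ·
T1:
  2·area = 48  (B↔C swapped to make it positive)
  edge (4, 6)→(6, 12): d=(2,6) right/bottom  bias=-1
  edge (6, 12)→(0, 18): d=(-6,6) right/bottom  bias=-1
  edge (0, 18)→(4, 6): d=(4,-12) top-left  bias=+0
    (1,1)@(3, 3): e=[0,72,-24] → ·  [on edge]
    (2,1)@(5, 3): e=[-12,60,0] → ·  [on edge]
    (5,3)@(11, 7): e=[-40,0,88] → ·  [on edge]
    (1,4)@(3, 9): e=[12,36,0] → █  [on edge]
    (2,4)@(5, 9): e=[0,24,24] → ·  [on edge]
    (4,4)@(9, 9): e=[-24,0,72] → ·  [on edge]
    (1,5)@(3, 11): e=[16,24,8] → █
    (2,5)@(5, 11): e=[4,12,32] → █
    (3,5)@(7, 11): e=[-8,0,56] → ·  [on edge]
    (1,6)@(3, 13): e=[20,12,16] → █
    (2,6)@(5, 13): e=[8,0,40] → ·  [on edge]
    (0,7)@(1, 15): e=[36,12,0] → █  [on edge]
    (1,7)@(3, 15): e=[24,0,24] → ·  [on edge]
    (3,7)@(7, 15): e=[0,-24,72] → ·  [on edge]
    (0,8)@(1, 17): e=[40,0,8] → ·  [on edge]
  covered (5 px):
    · · · · · ·
    · · · · · ·
    · · · · · ·
    · · · · · ·
    · █ · · · ·
    · █ █ · · ·
    · █ · · · ·
    █ · · · · ·
    · · · · · ·
T2:
  2·area = 4  (B↔C swapped to make it positive)
  edge (8, 4)→(10, 4): d=(2,0) top-left  bias=+0
  edge (10, 4)→(0, 6): d=(-10,2) right/bottom  bias=-1
  edge (0, 6)→(8, 4): d=(8,-2) top-left  bias=+0
    (2,2)@(5, 5): e=[2,0,2] → ·  [on edge]
  covered (0 px):
    · · · · · ·
    · · · · · ·
    · · · · · ·
    · · · · · ·
    · · · · · ·
    · · · · · ·
    · · · · · ·
    · · · · · ·
    · · · · · ·
T3:
  2·area = 92  (B↔C swapped to make it positive)
  edge (2, 2)→(10, 0): d=(8,-2) top-left  bias=+0
  edge (10, 0)→(8, 12): d=(-2,12) right/bottom  bias=-1
  edge (8, 12)→(2, 2): d=(-6,-10) top-left  bias=+0
    (3,0)@(7, 1): e=[2,34,56] → █
    (4,0)@(9, 1): e=[6,10,76] → █
    (5,0)@(11, 1): e=[10,-14,96] → ·
    (1,1)@(3, 3): e=[10,78,4] → █
    (2,1)@(5, 3): e=[14,54,24] → █
    (5,1)@(11, 3): e=[26,-18,84] → ·
    (1,2)@(3, 5): e=[26,74,-8] → ·
    (2,2)@(5, 5): e=[30,50,12] → █
    (5,2)@(11, 5): e=[42,-22,72] → ·
    (2,3)@(5, 7): e=[46,46,0] → █  [on edge]
    (4,3)@(9, 7): e=[54,-2,40] → ·
    (2,4)@(5, 9): e=[62,42,-12] → ·
    (5,8)@(11, 17): e=[138,-46,0] → ·  [on edge]
  covered (12 px):
    · · · █ █ ·
    · █ █ █ █ ·
    · · █ █ █ ·
    · · █ █ · ·
    · · · █ · ·
    · · · · · ·
    · · · · · ·
    · · · · · ·
    · · · · · ·

Final: 24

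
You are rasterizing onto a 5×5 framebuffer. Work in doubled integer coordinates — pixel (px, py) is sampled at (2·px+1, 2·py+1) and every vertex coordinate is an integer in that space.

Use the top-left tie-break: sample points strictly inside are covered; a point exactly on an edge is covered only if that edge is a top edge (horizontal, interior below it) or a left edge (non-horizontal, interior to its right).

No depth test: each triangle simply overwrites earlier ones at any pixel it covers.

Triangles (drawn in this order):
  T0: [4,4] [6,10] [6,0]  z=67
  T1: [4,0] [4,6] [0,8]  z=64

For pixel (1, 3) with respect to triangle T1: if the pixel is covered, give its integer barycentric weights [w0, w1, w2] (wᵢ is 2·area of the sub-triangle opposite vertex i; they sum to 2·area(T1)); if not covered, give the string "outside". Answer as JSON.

T0:
  2·area = 20  (B↔C swapped to make it positive)
  edge (4, 4)→(6, 0): d=(2,-4) top-left  bias=+0
  edge (6, 0)→(6, 10): d=(0,10) right/bottom  bias=-1
  edge (6, 10)→(4, 4): d=(-2,-6) top-left  bias=+0
    (1,0)@(3, 1): e=[-10,30,0] → ·  [on edge]
    (2,1)@(5, 3): e=[2,10,8] → #
    (3,1)@(7, 3): e=[10,-10,20] → ·
    (2,2)@(5, 5): e=[6,10,4] → #
    (3,2)@(7, 5): e=[14,-10,16] → ·
    (2,3)@(5, 7): e=[10,10,0] → #  [on edge]
    (3,3)@(7, 7): e=[18,-10,12] → ·
    (2,4)@(5, 9): e=[14,10,-4] → ·
  covered (3 px):
    · · · · ·
    · · # · ·
    · · # · ·
    · · # · ·
    · · · · ·
T1:
  2·area = 24
  edge (4, 0)→(4, 6): d=(0,6) right/bottom  bias=-1
  edge (4, 6)→(0, 8): d=(-4,2) right/bottom  bias=-1
  edge (0, 8)→(4, 0): d=(4,-8) top-left  bias=+0
    (1,1)@(3, 3): e=[6,14,4] → #
    (2,1)@(5, 3): e=[-6,10,20] → ·
    (1,2)@(3, 5): e=[6,6,12] → #
    (2,2)@(5, 5): e=[-6,2,28] → ·
    (0,3)@(1, 7): e=[18,2,4] → #
    (1,3)@(3, 7): e=[6,-2,20] → ·
    (0,4)@(1, 9): e=[18,-6,12] → ·
  covered (3 px):
    · · · · ·
    · # · · ·
    · # · · ·
    # · · · ·
    · · · · ·

Final: "outside"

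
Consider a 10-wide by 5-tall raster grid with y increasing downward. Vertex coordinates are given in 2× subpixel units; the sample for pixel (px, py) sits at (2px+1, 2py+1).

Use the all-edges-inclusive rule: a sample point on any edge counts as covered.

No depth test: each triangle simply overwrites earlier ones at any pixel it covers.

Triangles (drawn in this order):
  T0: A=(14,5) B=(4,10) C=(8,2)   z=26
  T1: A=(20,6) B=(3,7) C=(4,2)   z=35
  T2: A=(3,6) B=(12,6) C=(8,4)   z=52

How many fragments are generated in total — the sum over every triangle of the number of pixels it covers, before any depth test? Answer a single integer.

T0:
  2·area = 60
  edge (14, 5)→(4, 10): d=(-10,5) inclusive
  edge (4, 10)→(8, 2): d=(4,-8) inclusive
  edge (8, 2)→(14, 5): d=(6,3) inclusive
    (4,1)@(9, 3): e=[45,12,3] → #
    (5,1)@(11, 3): e=[35,28,-3] → ·
    (3,2)@(7, 5): e=[35,4,21] → #
    (5,2)@(11, 5): e=[15,36,9] → #
    (6,2)@(13, 5): e=[5,52,3] → #
    (7,2)@(15, 5): e=[-5,68,-3] → ·
    (3,3)@(7, 7): e=[15,12,33] → #
    (5,3)@(11, 7): e=[-5,44,21] → ·
    (6,3)@(13, 7): e=[-15,60,15] → ·
    (2,4)@(5, 9): e=[5,4,51] → #
    (3,4)@(7, 9): e=[-5,20,45] → ·
    (4,4)@(9, 9): e=[-15,36,39] → ·
  covered (8 px):
    · · · · · · · · · ·
    · · · · # · · · · ·
    · · · # # # # · · ·
    · · · # # · · · · ·
    · · # · · · · · · ·
T1:
  2·area = 84
  edge (20, 6)→(3, 7): d=(-17,1) inclusive
  edge (3, 7)→(4, 2): d=(1,-5) inclusive
  edge (4, 2)→(20, 6): d=(16,4) inclusive
    (2,1)@(5, 3): e=[66,6,12] → #
    (3,1)@(7, 3): e=[64,16,4] → #
    (4,1)@(9, 3): e=[62,26,-4] → ·
    (2,2)@(5, 5): e=[32,8,44] → #
    (4,2)@(9, 5): e=[28,28,28] → #
    (5,2)@(11, 5): e=[26,38,20] → #
    (6,2)@(13, 5): e=[24,48,12] → #
    (7,2)@(15, 5): e=[22,58,4] → #
    (8,2)@(17, 5): e=[20,68,-4] → ·
    (1,3)@(3, 7): e=[0,0,84] → #  [on edge]
    (2,3)@(5, 7): e=[-2,10,76] → ·
    (3,3)@(7, 7): e=[-4,20,68] → ·
  covered (9 px):
    · · · · · · · · · ·
    · · # # · · · · · ·
    · · # # # # # # · ·
    · # · · · · · · · ·
    · · · · · · · · · ·
T2:
  2·area = 18  (B↔C swapped to make it positive)
  edge (3, 6)→(8, 4): d=(5,-2) inclusive
  edge (8, 4)→(12, 6): d=(4,2) inclusive
  edge (12, 6)→(3, 6): d=(-9,0) inclusive
    (3,2)@(7, 5): e=[3,6,9] → #
    (4,2)@(9, 5): e=[7,2,9] → #
    (5,2)@(11, 5): e=[11,-2,9] → ·
    (3,3)@(7, 7): e=[13,14,-9] → ·
    (4,3)@(9, 7): e=[17,10,-9] → ·
  covered (2 px):
    · · · · · · · · · ·
    · · · · · · · · · ·
    · · · # # · · · · ·
    · · · · · · · · · ·
    · · · · · · · · · ·

Answer: 19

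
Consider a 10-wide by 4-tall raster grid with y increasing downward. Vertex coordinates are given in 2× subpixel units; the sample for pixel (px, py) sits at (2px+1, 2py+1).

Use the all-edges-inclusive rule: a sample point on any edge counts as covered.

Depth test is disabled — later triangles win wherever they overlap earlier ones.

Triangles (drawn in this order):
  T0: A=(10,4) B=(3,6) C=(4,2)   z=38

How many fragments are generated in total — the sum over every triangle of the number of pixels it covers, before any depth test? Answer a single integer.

T0:
  2·area = 26
  edge (10, 4)→(3, 6): d=(-7,2) inclusive
  edge (3, 6)→(4, 2): d=(1,-4) inclusive
  edge (4, 2)→(10, 4): d=(6,2) inclusive
    (0,0)@(1, 1): e=[39,-13,0] → ·  [on edge]
    (2,1)@(5, 3): e=[17,5,4] → █
    (3,1)@(7, 3): e=[13,13,0] → █  [on edge]
    (4,1)@(9, 3): e=[9,21,-4] → ·
    (2,2)@(5, 5): e=[3,7,16] → █
    (3,2)@(7, 5): e=[-1,15,12] → ·
    (6,2)@(13, 5): e=[-13,39,0] → ·  [on edge]
    (2,3)@(5, 7): e=[-11,9,28] → ·
    (9,3)@(19, 7): e=[-39,65,0] → ·  [on edge]
  covered (3 px):
    · · · · · · · · · ·
    · · █ █ · · · · · ·
    · · █ · · · · · · ·
    · · · · · · · · · ·

Answer: 3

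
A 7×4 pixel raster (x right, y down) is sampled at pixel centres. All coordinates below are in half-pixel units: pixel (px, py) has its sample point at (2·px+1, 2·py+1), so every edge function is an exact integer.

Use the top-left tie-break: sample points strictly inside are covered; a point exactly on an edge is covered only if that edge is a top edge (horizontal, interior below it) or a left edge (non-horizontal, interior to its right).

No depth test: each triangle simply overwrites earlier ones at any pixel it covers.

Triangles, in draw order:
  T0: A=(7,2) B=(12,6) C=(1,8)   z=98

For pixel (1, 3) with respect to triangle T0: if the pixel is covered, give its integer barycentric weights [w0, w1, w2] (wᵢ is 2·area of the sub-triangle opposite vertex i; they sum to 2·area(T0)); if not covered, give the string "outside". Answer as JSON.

T0:
  2·area = 54
  edge (7, 2)→(12, 6): d=(5,4) right/bottom  bias=-1
  edge (12, 6)→(1, 8): d=(-11,2) right/bottom  bias=-1
  edge (1, 8)→(7, 2): d=(6,-6) top-left  bias=+0
    (3,1)@(7, 3): e=[5,43,6] → █
    (4,1)@(9, 3): e=[-3,39,18] → ·
    (2,2)@(5, 5): e=[23,25,6] → █
    (4,2)@(9, 5): e=[7,17,30] → █
    (5,2)@(11, 5): e=[-1,13,42] → ·
    (1,3)@(3, 7): e=[41,7,6] → █
    (3,3)@(7, 7): e=[25,-1,30] → ·
    (4,3)@(9, 7): e=[17,-5,42] → ·
  covered (6 px):
    · · · · · · ·
    · · · █ · · ·
    · · █ █ █ · ·
    · █ █ · · · ·

Result: [7,6,41]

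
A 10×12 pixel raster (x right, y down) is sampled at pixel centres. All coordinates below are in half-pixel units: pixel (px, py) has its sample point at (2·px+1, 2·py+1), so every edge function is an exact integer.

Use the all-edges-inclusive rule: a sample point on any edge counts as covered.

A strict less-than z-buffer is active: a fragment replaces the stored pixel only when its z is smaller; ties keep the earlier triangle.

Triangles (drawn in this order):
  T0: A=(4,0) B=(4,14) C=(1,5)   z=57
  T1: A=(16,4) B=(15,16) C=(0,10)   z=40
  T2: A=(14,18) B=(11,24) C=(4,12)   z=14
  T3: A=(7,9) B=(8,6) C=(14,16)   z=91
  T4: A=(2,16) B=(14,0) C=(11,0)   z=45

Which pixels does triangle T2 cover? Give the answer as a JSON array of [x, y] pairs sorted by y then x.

T0:
  2·area = 42
  edge (4, 0)→(4, 14): d=(0,14) inclusive
  edge (4, 14)→(1, 5): d=(-3,-9) inclusive
  edge (1, 5)→(4, 0): d=(3,-5) inclusive
    (1,1)@(3, 3): e=[14,24,4] → X
    (2,1)@(5, 3): e=[-14,42,14] → .
    (0,2)@(1, 5): e=[42,0,0] → X  [on edge]
    (2,2)@(5, 5): e=[-14,36,20] → .
    (0,3)@(1, 7): e=[42,-6,6] → .
    (1,3)@(3, 7): e=[14,12,16] → X
    (2,3)@(5, 7): e=[-14,30,26] → .
    (1,4)@(3, 9): e=[14,6,22] → X
    (2,4)@(5, 9): e=[-14,24,32] → .
    (1,5)@(3, 11): e=[14,0,28] → X  [on edge]
    (2,5)@(5, 11): e=[-14,18,38] → .
    (1,6)@(3, 13): e=[14,-6,34] → .
    (2,8)@(5, 17): e=[-14,0,56] → .  [on edge]
    (3,11)@(7, 23): e=[-42,0,84] → .  [on edge]
  covered (6 px):
    . . . . . . . . . .
    . X . . . . . . . .
    X X . . . . . . . .
    . X . . . . . . . .
    . X . . . . . . . .
    . X . . . . . . . .
    . . . . . . . . . .
    . . . . . . . . . .
    . . . . . . . . . .
    . . . . . . . . . .
    . . . . . . . . . .
    . . . . . . . . . .
T1:
  2·area = 186
  edge (16, 4)→(15, 16): d=(-1,12) inclusive
  edge (15, 16)→(0, 10): d=(-15,-6) inclusive
  edge (0, 10)→(16, 4): d=(16,-6) inclusive
    (7,2)@(15, 5): e=[11,165,10] → X
    (8,2)@(17, 5): e=[-13,177,22] → .
    (4,3)@(9, 7): e=[81,99,6] → X
    (5,3)@(11, 7): e=[57,111,18] → X
    (6,3)@(13, 7): e=[33,123,30] → X
    (8,3)@(17, 7): e=[-15,147,54] → .
    (1,4)@(3, 9): e=[151,33,2] → X
    (2,4)@(5, 9): e=[127,45,14] → X
    (3,4)@(7, 9): e=[103,57,26] → X
    (8,4)@(17, 9): e=[-17,117,86] → .
    (1,5)@(3, 11): e=[149,3,34] → X
    (8,5)@(17, 11): e=[-19,87,118] → .
  covered (25 px):
    . . . . . . . . . .
    . . . . . . . . . .
    . . . . . . . X . .
    . . . . X X X X . .
    . X X X X X X X . .
    . X X X X X X X . .
    . . . . X X X X . .
    . . . . . . X X . .
    . . . . . . . . . .
    . . . . . . . . . .
    . . . . . . . . . .
    . . . . . . . . . .
T2:
  2·area = 78
  edge (14, 18)→(11, 24): d=(-3,6) inclusive
  edge (11, 24)→(4, 12): d=(-7,-12) inclusive
  edge (4, 12)→(14, 18): d=(10,6) inclusive
    (2,6)@(5, 13): e=[69,5,4] → X
    (3,6)@(7, 13): e=[57,29,-8] → .
    (2,7)@(5, 15): e=[63,-9,24] → .
    (3,7)@(7, 15): e=[51,15,12] → X
    (4,7)@(9, 15): e=[39,39,0] → X  [on edge]
    (5,7)@(11, 15): e=[27,63,-12] → .
    (3,8)@(7, 17): e=[45,1,32] → X
    (5,8)@(11, 17): e=[21,49,8] → X
    (6,8)@(13, 17): e=[9,73,-4] → .
    (3,9)@(7, 19): e=[39,-13,52] → .
    (4,9)@(9, 19): e=[27,11,40] → X
    (6,9)@(13, 19): e=[3,59,16] → X
    (9,10)@(19, 21): e=[-39,117,0] → .  [on edge]
  covered (11 px):
    . . . . . . . . . .
    . . . . . . . . . .
    . . . . . . . . . .
    . . . . . . . . . .
    . . . . . . . . . .
    . . . . . . . . . .
    . . X . . . . . . .
    . . . X X . . . . .
    . . . X X X . . . .
    . . . . X X X . . .
    . . . . . X . . . .
    . . . . . X . . . .
T3:
  2·area = 28
  edge (7, 9)→(8, 6): d=(1,-3) inclusive
  edge (8, 6)→(14, 16): d=(6,10) inclusive
  edge (14, 16)→(7, 9): d=(-7,-7) inclusive
    (2,0)@(5, 1): e=[-14,0,42] → .  [on edge]
    (0,1)@(1, 3): e=[-24,52,0] → .  [on edge]
    (4,1)@(9, 3): e=[0,-28,56] → .  [on edge]
    (1,2)@(3, 5): e=[-16,44,0] → .  [on edge]
    (2,3)@(5, 7): e=[-8,36,0] → .  [on edge]
    (3,4)@(7, 9): e=[0,28,0] → X  [on edge]
    (4,4)@(9, 9): e=[6,8,14] → X
    (5,4)@(11, 9): e=[12,-12,28] → .
    (3,5)@(7, 11): e=[2,40,-14] → .
    (4,5)@(9, 11): e=[8,20,0] → X  [on edge]
    (5,5)@(11, 11): e=[14,0,14] → X  [on edge]
    (6,5)@(13, 11): e=[20,-20,28] → .
    (5,6)@(11, 13): e=[16,12,0] → X  [on edge]
    (2,7)@(5, 15): e=[0,84,-56] → .  [on edge]
    (6,7)@(13, 15): e=[24,4,0] → X  [on edge]
    (7,8)@(15, 17): e=[32,-4,0] → .  [on edge]
    (8,9)@(17, 19): e=[40,-12,0] → .  [on edge]
    (1,10)@(3, 21): e=[0,140,-112] → .  [on edge]
    (8,10)@(17, 21): e=[42,0,-14] → .  [on edge]
    (9,10)@(19, 21): e=[48,-20,0] → .  [on edge]
  covered (6 px):
    . . . . . . . . . .
    . . . . . . . . . .
    . . . . . . . . . .
    . . . . . . . . . .
    . . . X X . . . . .
    . . . . X X . . . .
    . . . . . X . . . .
    . . . . . . X . . .
    . . . . . . . . . .
    . . . . . . . . . .
    . . . . . . . . . .
    . . . . . . . . . .
T4:
  2·area = 48  (B↔C swapped to make it positive)
  edge (2, 16)→(11, 0): d=(9,-16) inclusive
  edge (11, 0)→(14, 0): d=(3,0) inclusive
  edge (14, 0)→(2, 16): d=(-12,16) inclusive
    (5,0)@(11, 1): e=[9,3,36] → X
    (6,0)@(13, 1): e=[41,3,4] → X
    (7,0)@(15, 1): e=[73,3,-28] → .
    (5,1)@(11, 3): e=[27,9,12] → X
    (6,1)@(13, 3): e=[59,9,-20] → .
    (4,2)@(9, 5): e=[13,15,20] → X
    (5,2)@(11, 5): e=[45,15,-12] → .
    (4,3)@(9, 7): e=[31,21,-4] → .
    (3,4)@(7, 9): e=[17,27,4] → X
    (4,4)@(9, 9): e=[49,27,-28] → .
    (2,5)@(5, 11): e=[3,33,12] → X
    (3,5)@(7, 11): e=[35,33,-20] → .
  covered (6 px):
    . . . . . X X . . .
    . . . . . X . . . .
    . . . . X . . . . .
    . . . . . . . . . .
    . . . X . . . . . .
    . . X . . . . . . .
    . . . . . . . . . .
    . . . . . . . . . .
    . . . . . . . . . .
    . . . . . . . . . .
    . . . . . . . . . .
    . . . . . . . . . .

Answer: [[2,6],[3,7],[4,7],[3,8],[4,8],[5,8],[4,9],[5,9],[6,9],[5,10],[5,11]]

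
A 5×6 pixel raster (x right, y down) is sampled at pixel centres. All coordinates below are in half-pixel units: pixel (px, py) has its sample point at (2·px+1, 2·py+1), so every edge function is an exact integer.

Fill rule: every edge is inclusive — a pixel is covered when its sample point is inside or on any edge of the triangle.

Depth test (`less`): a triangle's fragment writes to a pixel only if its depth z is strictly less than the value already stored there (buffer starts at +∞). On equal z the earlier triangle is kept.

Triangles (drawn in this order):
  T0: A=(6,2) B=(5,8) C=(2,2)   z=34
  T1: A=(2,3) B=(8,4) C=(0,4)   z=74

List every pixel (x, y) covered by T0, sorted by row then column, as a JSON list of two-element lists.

T0:
  2·area = 24
  edge (6, 2)→(5, 8): d=(-1,6) inclusive
  edge (5, 8)→(2, 2): d=(-3,-6) inclusive
  edge (2, 2)→(6, 2): d=(4,0) inclusive
    (1,1)@(3, 3): e=[17,3,4] → █
    (2,1)@(5, 3): e=[5,15,4] → █
    (3,1)@(7, 3): e=[-7,27,4] → ·
    (1,2)@(3, 5): e=[15,-3,12] → ·
    (2,2)@(5, 5): e=[3,9,12] → █
    (3,2)@(7, 5): e=[-9,21,12] → ·
    (2,3)@(5, 7): e=[1,3,20] → █
    (3,3)@(7, 7): e=[-11,15,20] → ·
    (2,4)@(5, 9): e=[-1,-3,28] → ·
  covered (4 px):
    · · · · ·
    · █ █ · ·
    · · █ · ·
    · · █ · ·
    · · · · ·
    · · · · ·
T1:
  2·area = 8
  edge (2, 3)→(8, 4): d=(6,1) inclusive
  edge (8, 4)→(0, 4): d=(-8,0) inclusive
  edge (0, 4)→(2, 3): d=(2,-1) inclusive
  covered (0 px):
    · · · · ·
    · · · · ·
    · · · · ·
    · · · · ·
    · · · · ·
    · · · · ·

Result: [[1,1],[2,1],[2,2],[2,3]]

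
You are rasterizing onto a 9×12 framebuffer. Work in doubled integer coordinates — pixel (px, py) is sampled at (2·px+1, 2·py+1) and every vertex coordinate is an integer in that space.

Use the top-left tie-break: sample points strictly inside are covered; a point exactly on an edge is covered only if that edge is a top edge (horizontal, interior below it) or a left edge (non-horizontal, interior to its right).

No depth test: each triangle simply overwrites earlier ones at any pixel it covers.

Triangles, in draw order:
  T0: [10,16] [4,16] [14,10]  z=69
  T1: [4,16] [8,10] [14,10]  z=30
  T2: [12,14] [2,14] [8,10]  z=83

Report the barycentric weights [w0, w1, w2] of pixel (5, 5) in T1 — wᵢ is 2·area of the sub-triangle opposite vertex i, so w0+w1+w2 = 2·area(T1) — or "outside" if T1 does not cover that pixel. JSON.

T0:
  2·area = 36
  edge (10, 16)→(4, 16): d=(-6,0) right/bottom  bias=-1
  edge (4, 16)→(14, 10): d=(10,-6) top-left  bias=+0
  edge (14, 10)→(10, 16): d=(-4,6) right/bottom  bias=-1
    (6,5)@(13, 11): e=[30,4,2] → #
    (7,5)@(15, 11): e=[30,16,-10] → ·
    (4,6)@(9, 13): e=[18,0,18] → #  [on edge]
    (5,6)@(11, 13): e=[18,12,6] → #
    (6,6)@(13, 13): e=[18,24,-6] → ·
    (3,7)@(7, 15): e=[6,8,22] → #
    (5,7)@(11, 15): e=[6,32,-2] → ·
    (3,8)@(7, 17): e=[-6,28,14] → ·
    (4,8)@(9, 17): e=[-6,40,2] → ·
  covered (5 px):
    · · · · · · · · ·
    · · · · · · · · ·
    · · · · · · · · ·
    · · · · · · · · ·
    · · · · · · · · ·
    · · · · · · # · ·
    · · · · # # · · ·
    · · · # # · · · ·
    · · · · · · · · ·
    · · · · · · · · ·
    · · · · · · · · ·
    · · · · · · · · ·
T1:
  2·area = 36
  edge (4, 16)→(8, 10): d=(4,-6) top-left  bias=+0
  edge (8, 10)→(14, 10): d=(6,0) top-left  bias=+0
  edge (14, 10)→(4, 16): d=(-10,6) right/bottom  bias=-1
    (4,5)@(9, 11): e=[10,6,20] → #
    (5,5)@(11, 11): e=[22,6,8] → #
    (6,5)@(13, 11): e=[34,6,-4] → ·
    (3,6)@(7, 13): e=[6,18,12] → #
    (4,6)@(9, 13): e=[18,18,0] → ·  [on edge]
    (5,6)@(11, 13): e=[30,18,-12] → ·
    (2,7)@(5, 15): e=[2,30,4] → #
    (3,7)@(7, 15): e=[14,30,-8] → ·
    (2,8)@(5, 17): e=[10,42,-16] → ·
  covered (4 px):
    · · · · · · · · ·
    · · · · · · · · ·
    · · · · · · · · ·
    · · · · · · · · ·
    · · · · · · · · ·
    · · · · # # · · ·
    · · · # · · · · ·
    · · # · · · · · ·
    · · · · · · · · ·
    · · · · · · · · ·
    · · · · · · · · ·
    · · · · · · · · ·
T2:
  2·area = 40
  edge (12, 14)→(2, 14): d=(-10,0) right/bottom  bias=-1
  edge (2, 14)→(8, 10): d=(6,-4) top-left  bias=+0
  edge (8, 10)→(12, 14): d=(4,4) right/bottom  bias=-1
    (0,1)@(1, 3): e=[110,-70,0] → ·  [on edge]
    (1,2)@(3, 5): e=[90,-50,0] → ·  [on edge]
    (2,3)@(5, 7): e=[70,-30,0] → ·  [on edge]
    (3,4)@(7, 9): e=[50,-10,0] → ·  [on edge]
    (3,5)@(7, 11): e=[30,2,8] → #
    (4,5)@(9, 11): e=[30,10,0] → ·  [on edge]
    (2,6)@(5, 13): e=[10,6,24] → #
    (4,6)@(9, 13): e=[10,22,8] → #
    (5,6)@(11, 13): e=[10,30,0] → ·  [on edge]
    (2,7)@(5, 15): e=[-10,18,32] → ·
    (3,7)@(7, 15): e=[-10,26,24] → ·
    (4,7)@(9, 15): e=[-10,34,16] → ·
    (6,7)@(13, 15): e=[-10,50,0] → ·  [on edge]
    (7,8)@(15, 17): e=[-30,70,0] → ·  [on edge]
    (8,9)@(17, 19): e=[-50,90,0] → ·  [on edge]
  covered (4 px):
    · · · · · · · · ·
    · · · · · · · · ·
    · · · · · · · · ·
    · · · · · · · · ·
    · · · · · · · · ·
    · · · # · · · · ·
    · · # # # · · · ·
    · · · · · · · · ·
    · · · · · · · · ·
    · · · · · · · · ·
    · · · · · · · · ·
    · · · · · · · · ·

Answer: [6,8,22]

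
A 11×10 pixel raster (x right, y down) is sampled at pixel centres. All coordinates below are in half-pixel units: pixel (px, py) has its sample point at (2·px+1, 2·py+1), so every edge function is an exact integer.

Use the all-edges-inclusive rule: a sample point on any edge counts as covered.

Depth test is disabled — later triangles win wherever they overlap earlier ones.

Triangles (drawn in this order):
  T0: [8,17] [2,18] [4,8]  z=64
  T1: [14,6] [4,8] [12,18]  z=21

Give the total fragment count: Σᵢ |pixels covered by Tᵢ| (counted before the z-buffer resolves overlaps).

T0:
  2·area = 58
  edge (8, 17)→(2, 18): d=(-6,1) inclusive
  edge (2, 18)→(4, 8): d=(2,-10) inclusive
  edge (4, 8)→(8, 17): d=(4,9) inclusive
    (2,1)@(5, 3): e=[87,0,-29] → ·  [on edge]
    (2,5)@(5, 11): e=[39,16,3] → #
    (3,5)@(7, 11): e=[37,36,-15] → ·
    (1,6)@(3, 13): e=[29,0,29] → #  [on edge]
    (3,6)@(7, 13): e=[25,40,-7] → ·
    (1,7)@(3, 15): e=[17,4,37] → #
    (3,7)@(7, 15): e=[13,44,1] → #
    (4,7)@(9, 15): e=[11,64,-17] → ·
    (1,8)@(3, 17): e=[5,8,45] → #
    (4,8)@(9, 17): e=[-1,68,-9] → ·
    (1,9)@(3, 19): e=[-7,12,53] → ·
    (2,9)@(5, 19): e=[-9,32,35] → ·
  covered (9 px):
    · · · · · · · · · · ·
    · · · · · · · · · · ·
    · · · · · · · · · · ·
    · · · · · · · · · · ·
    · · · · · · · · · · ·
    · · # · · · · · · · ·
    · # # · · · · · · · ·
    · # # # · · · · · · ·
    · # # # · · · · · · ·
    · · · · · · · · · · ·
T1:
  2·area = 116  (B↔C swapped to make it positive)
  edge (14, 6)→(12, 18): d=(-2,12) inclusive
  edge (12, 18)→(4, 8): d=(-8,-10) inclusive
  edge (4, 8)→(14, 6): d=(10,-2) inclusive
    (9,2)@(19, 5): e=[-58,174,0] → ·  [on edge]
    (4,3)@(9, 7): e=[58,58,0] → #  [on edge]
    (5,3)@(11, 7): e=[34,78,4] → #
    (6,3)@(13, 7): e=[10,98,8] → #
    (7,3)@(15, 7): e=[-14,118,12] → ·
    (2,4)@(5, 9): e=[102,2,12] → #
    (3,4)@(7, 9): e=[78,22,16] → #
    (7,4)@(15, 9): e=[-18,102,32] → ·
    (2,5)@(5, 11): e=[98,-14,32] → ·
    (3,5)@(7, 11): e=[74,6,36] → #
    (7,5)@(15, 11): e=[-22,86,52] → ·
    (3,6)@(7, 13): e=[70,-10,56] → ·
  covered (15 px):
    · · · · · · · · · · ·
    · · · · · · · · · · ·
    · · · · · · · · · · ·
    · · · · # # # · · · ·
    · · # # # # # · · · ·
    · · · # # # # · · · ·
    · · · · # # · · · · ·
    · · · · · # · · · · ·
    · · · · · · · · · · ·
    · · · · · · · · · · ·

Result: 24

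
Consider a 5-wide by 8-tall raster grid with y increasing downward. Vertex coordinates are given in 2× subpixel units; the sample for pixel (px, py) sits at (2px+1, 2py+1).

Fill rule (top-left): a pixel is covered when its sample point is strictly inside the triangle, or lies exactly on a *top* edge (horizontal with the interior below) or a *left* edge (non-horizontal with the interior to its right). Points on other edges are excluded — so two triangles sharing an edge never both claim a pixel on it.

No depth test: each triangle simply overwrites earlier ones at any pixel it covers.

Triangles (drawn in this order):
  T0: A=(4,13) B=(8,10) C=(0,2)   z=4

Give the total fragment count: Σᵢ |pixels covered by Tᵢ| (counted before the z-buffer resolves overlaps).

T0:
  2·area = 56  (B↔C swapped to make it positive)
  edge (4, 13)→(0, 2): d=(-4,-11) top-left  bias=+0
  edge (0, 2)→(8, 10): d=(8,8) right/bottom  bias=-1
  edge (8, 10)→(4, 13): d=(-4,3) right/bottom  bias=-1
    (0,1)@(1, 3): e=[7,0,49] → .  [on edge]
    (1,2)@(3, 5): e=[21,0,35] → .  [on edge]
    (1,3)@(3, 7): e=[13,16,27] → X
    (2,3)@(5, 7): e=[35,0,21] → .  [on edge]
    (1,4)@(3, 9): e=[5,32,19] → X
    (2,4)@(5, 9): e=[27,16,13] → X
    (3,4)@(7, 9): e=[49,0,7] → .  [on edge]
    (1,5)@(3, 11): e=[-3,48,11] → .
    (2,5)@(5, 11): e=[19,32,5] → X
    (3,5)@(7, 11): e=[41,16,-1] → .
    (4,5)@(9, 11): e=[63,0,-7] → .  [on edge]
    (2,6)@(5, 13): e=[11,48,-3] → .
  covered (4 px):
    . . . . .
    . . . . .
    . . . . .
    . X . . .
    . X X . .
    . . X . .
    . . . . .
    . . . . .

Answer: 4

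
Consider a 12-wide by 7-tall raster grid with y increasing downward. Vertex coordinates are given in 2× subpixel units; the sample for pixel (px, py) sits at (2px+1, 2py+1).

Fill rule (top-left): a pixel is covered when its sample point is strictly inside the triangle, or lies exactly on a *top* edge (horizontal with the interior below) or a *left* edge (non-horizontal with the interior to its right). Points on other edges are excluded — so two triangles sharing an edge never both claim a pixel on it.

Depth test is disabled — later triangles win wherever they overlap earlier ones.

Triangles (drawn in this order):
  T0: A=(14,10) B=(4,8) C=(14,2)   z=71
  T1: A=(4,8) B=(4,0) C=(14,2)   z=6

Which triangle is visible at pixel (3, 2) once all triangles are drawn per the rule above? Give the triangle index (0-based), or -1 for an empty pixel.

T0:
  2·area = 80
  edge (14, 10)→(4, 8): d=(-10,-2) top-left  bias=+0
  edge (4, 8)→(14, 2): d=(10,-6) top-left  bias=+0
  edge (14, 2)→(14, 10): d=(0,8) right/bottom  bias=-1
    (6,1)@(13, 3): e=[68,4,8] → #
    (7,1)@(15, 3): e=[72,16,-8] → ·
    (4,2)@(9, 5): e=[40,0,40] → #  [on edge]
    (5,2)@(11, 5): e=[44,12,24] → #
    (7,2)@(15, 5): e=[52,36,-8] → ·
    (3,3)@(7, 7): e=[16,8,56] → #
    (7,3)@(15, 7): e=[32,56,-8] → ·
    (3,4)@(7, 9): e=[-4,28,56] → ·
    (4,4)@(9, 9): e=[0,40,40] → #  [on edge]
    (7,4)@(15, 9): e=[12,76,-8] → ·
    (4,5)@(9, 11): e=[-20,60,40] → ·
    (5,5)@(11, 11): e=[-16,72,24] → ·
    (9,5)@(19, 11): e=[0,120,-40] → ·  [on edge]
  covered (11 px):
    · · · · · · · · · · · ·
    · · · · · · # · · · · ·
    · · · · # # # · · · · ·
    · · · # # # # · · · · ·
    · · · · # # # · · · · ·
    · · · · · · · · · · · ·
    · · · · · · · · · · · ·
T1:
  2·area = 80
  edge (4, 8)→(4, 0): d=(0,-8) top-left  bias=+0
  edge (4, 0)→(14, 2): d=(10,2) right/bottom  bias=-1
  edge (14, 2)→(4, 8): d=(-10,6) right/bottom  bias=-1
    (2,0)@(5, 1): e=[8,8,64] → #
    (3,0)@(7, 1): e=[24,4,52] → #
    (4,0)@(9, 1): e=[40,0,40] → ·  [on edge]
    (2,1)@(5, 3): e=[8,28,44] → #
    (4,1)@(9, 3): e=[40,20,20] → #
    (5,1)@(11, 3): e=[56,16,8] → #
    (6,1)@(13, 3): e=[72,12,-4] → ·
    (9,1)@(19, 3): e=[120,0,-40] → ·  [on edge]
    (2,2)@(5, 5): e=[8,48,24] → #
    (4,2)@(9, 5): e=[40,40,0] → ·  [on edge]
    (5,2)@(11, 5): e=[56,36,-12] → ·
    (2,3)@(5, 7): e=[8,68,4] → #
  covered (9 px):
    · · # # · · · · · · · ·
    · · # # # # · · · · · ·
    · · # # · · · · · · · ·
    · · # · · · · · · · · ·
    · · · · · · · · · · · ·
    · · · · · · · · · · · ·
    · · · · · · · · · · · ·

Z-buffer (winner per pixel, '.' = empty):
  . . 1 1 . . . . . . . .
  . . 1 1 1 1 0 . . . . .
  . . 1 1 0 0 0 . . . . .
  . . 1 0 0 0 0 . . . . .
  . . . . 0 0 0 . . . . .
  . . . . . . . . . . . .
  . . . . . . . . . . . .

Final: 1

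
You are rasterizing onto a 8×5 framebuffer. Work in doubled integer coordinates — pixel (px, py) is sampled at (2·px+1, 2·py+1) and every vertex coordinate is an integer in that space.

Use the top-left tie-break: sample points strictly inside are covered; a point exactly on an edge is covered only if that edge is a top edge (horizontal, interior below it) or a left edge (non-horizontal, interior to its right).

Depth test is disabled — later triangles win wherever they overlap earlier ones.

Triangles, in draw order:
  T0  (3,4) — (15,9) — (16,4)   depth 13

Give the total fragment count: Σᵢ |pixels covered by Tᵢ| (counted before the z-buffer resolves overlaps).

T0:
  2·area = 65  (B↔C swapped to make it positive)
  edge (3, 4)→(16, 4): d=(13,0) top-left  bias=+0
  edge (16, 4)→(15, 9): d=(-1,5) right/bottom  bias=-1
  edge (15, 9)→(3, 4): d=(-12,-5) top-left  bias=+0
    (3,2)@(7, 5): e=[13,44,8] → #
    (4,2)@(9, 5): e=[13,34,18] → #
    (5,2)@(11, 5): e=[13,24,28] → #
    (6,2)@(13, 5): e=[13,14,38] → #
    (7,2)@(15, 5): e=[13,4,48] → #
    (3,3)@(7, 7): e=[39,42,-16] → ·
    (4,3)@(9, 7): e=[39,32,-6] → ·
    (5,3)@(11, 7): e=[39,22,4] → #
    (5,4)@(11, 9): e=[65,20,-20] → ·
    (6,4)@(13, 9): e=[65,10,-10] → ·
    (7,4)@(15, 9): e=[65,0,0] → ·  [on edge]
  covered (8 px):
    · · · · · · · ·
    · · · · · · · ·
    · · · # # # # #
    · · · · · # # #
    · · · · · · · ·

Final: 8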